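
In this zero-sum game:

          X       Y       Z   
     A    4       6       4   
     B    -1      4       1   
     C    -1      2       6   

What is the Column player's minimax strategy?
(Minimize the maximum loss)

Column should play X, value = 4

Work:
Column player minimizes Row's maximum payoff:
Column X: max payoff to Row = 4
Column Y: max payoff to Row = 6
Column Z: max payoff to Row = 6
Minimum is 4, achieved by column X.
Minimax strategy: X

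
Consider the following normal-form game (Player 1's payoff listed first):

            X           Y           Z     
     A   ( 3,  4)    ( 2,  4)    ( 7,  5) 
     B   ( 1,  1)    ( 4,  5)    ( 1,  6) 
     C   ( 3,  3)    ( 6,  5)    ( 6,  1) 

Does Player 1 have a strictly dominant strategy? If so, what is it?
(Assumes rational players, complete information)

No strictly dominant strategy exists for Player 1

Work:
A strategy strictly dominates another if it gives a strictly higher payoff against every opponent action. Compare each pair of P1's strategies column-by-column:
  A vs B: [3 vs 1, 2 vs 4, 7 vs 1] → A does not strictly dominate B (column Y: 2 ≤ 4)
  A vs C: [3 vs 3, 2 vs 6, 7 vs 6] → A does not strictly dominate C (column X: 3 ≤ 3)
  B vs A: [1 vs 3, 4 vs 2, 1 vs 7] → B does not strictly dominate A (column X: 1 ≤ 3)
  B vs C: [1 vs 3, 4 vs 6, 1 vs 6] → B does not strictly dominate C (column X: 1 ≤ 3)
  C vs A: [3 vs 3, 6 vs 2, 6 vs 7] → C does not strictly dominate A (column X: 3 ≤ 3)
  C vs B: [3 vs 1, 6 vs 4, 6 vs 1] → C strictly dominates B
No single strategy strictly dominates all others → no strictly dominant strategy.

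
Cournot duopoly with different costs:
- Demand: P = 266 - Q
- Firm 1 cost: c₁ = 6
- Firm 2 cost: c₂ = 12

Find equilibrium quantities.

q₁* = 88.67, q₂* = 82.67

Work:
Reaction: q₁ = (266 - 6 - q₂)/2
Reaction: q₂ = (266 - 12 - q₁)/2
Solve simultaneously:
q₁* = (266 - 2×6 + 12)/3 = 88.67
q₂* = (266 - 2×12 + 6)/3 = 82.67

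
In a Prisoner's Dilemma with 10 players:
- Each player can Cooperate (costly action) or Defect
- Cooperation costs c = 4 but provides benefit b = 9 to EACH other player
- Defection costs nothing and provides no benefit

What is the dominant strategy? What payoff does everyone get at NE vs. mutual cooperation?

Dominant: Defect; NE payoff = 0; Coop payoff = 77

Work:
Defect dominates (saves cost c = 4, benefit to others is external)
NE: All defect → everyone gets 0
If all cooperate: each receives (9)×9 - 4 = 77
Social dilemma: 77 > 0 but NE gives 0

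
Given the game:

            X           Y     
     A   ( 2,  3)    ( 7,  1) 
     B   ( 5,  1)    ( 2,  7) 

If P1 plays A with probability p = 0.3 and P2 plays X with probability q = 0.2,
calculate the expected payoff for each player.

E[P1] = 3.62, E[P2] = 4.48

Work:
E[P1] = p·q·π₁(A,X) + p·(1-q)·π₁(A,Y) + (1-p)·q·π₁(B,X) + (1-p)·(1-q)·π₁(B,Y)
= 0.3·0.2·2 + 0.3·0.8·7 + 0.7·0.2·5 + 0.7·0.8·2
= 3.62

E[P2] = 4.48 (similar calculation)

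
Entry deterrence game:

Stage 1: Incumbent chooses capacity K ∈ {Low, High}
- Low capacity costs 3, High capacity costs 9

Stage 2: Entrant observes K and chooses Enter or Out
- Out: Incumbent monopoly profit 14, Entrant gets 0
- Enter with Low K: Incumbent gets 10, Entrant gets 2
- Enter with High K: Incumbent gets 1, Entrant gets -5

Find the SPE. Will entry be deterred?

SPE: (Low, Enter|Low, Out|High); Entry not deterred. Incumbent net profit = 7, Entrant gets 2

Work:
After Low K: Entrant enters (2 > 0)
After High K: Entrant stays out (-5 < 0)
Incumbent: Low → 10−3=7, High → 14−9=5
Incumbent chooses Low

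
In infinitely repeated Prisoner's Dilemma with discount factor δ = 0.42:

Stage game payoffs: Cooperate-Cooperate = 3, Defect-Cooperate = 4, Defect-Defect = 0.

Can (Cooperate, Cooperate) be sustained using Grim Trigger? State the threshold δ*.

δ* = 0.25; since δ = 0.42 ≥ 0.25, cooperation can be sustained

Work:
For Grim Trigger:
Cooperate forever: 3/(1-δ)
Defect then punished: 4 + 0·δ/(1-δ)
Need: 3/(1-δ) ≥ 4 + 0·δ/(1-δ)
Solving: δ ≥ (T-R)/(T-P) = (4-3)/(4-0) = 0.25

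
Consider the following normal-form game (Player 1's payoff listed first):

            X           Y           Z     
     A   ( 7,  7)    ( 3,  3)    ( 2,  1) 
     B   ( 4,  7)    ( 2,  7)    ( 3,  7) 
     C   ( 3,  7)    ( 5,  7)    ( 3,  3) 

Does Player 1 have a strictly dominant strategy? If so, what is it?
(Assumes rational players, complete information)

No strictly dominant strategy exists for Player 1

Work:
A strategy strictly dominates another if it gives a strictly higher payoff against every opponent action. Compare each pair of P1's strategies column-by-column:
  A vs B: [7 vs 4, 3 vs 2, 2 vs 3] → A does not strictly dominate B (column Z: 2 ≤ 3)
  A vs C: [7 vs 3, 3 vs 5, 2 vs 3] → A does not strictly dominate C (column Y: 3 ≤ 5)
  B vs A: [4 vs 7, 2 vs 3, 3 vs 2] → B does not strictly dominate A (column X: 4 ≤ 7)
  B vs C: [4 vs 3, 2 vs 5, 3 vs 3] → B does not strictly dominate C (column Y: 2 ≤ 5)
  C vs A: [3 vs 7, 5 vs 3, 3 vs 2] → C does not strictly dominate A (column X: 3 ≤ 7)
  C vs B: [3 vs 4, 5 vs 2, 3 vs 3] → C does not strictly dominate B (column X: 3 ≤ 4)
No single strategy strictly dominates all others → no strictly dominant strategy.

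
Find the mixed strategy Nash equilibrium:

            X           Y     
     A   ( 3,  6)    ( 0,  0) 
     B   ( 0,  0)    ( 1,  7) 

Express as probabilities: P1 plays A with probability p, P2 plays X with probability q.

p = 0.5385, q = 0.25

Work:
Find probabilities that make opponent indifferent:
P2 chooses q to make P1 indifferent between A and B
P1 chooses p to make P2 indifferent between X and Y
Mixed NE: P1 plays (A: 0.5385, B: 0.4615), P2 plays (X: 0.25, Y: 0.75)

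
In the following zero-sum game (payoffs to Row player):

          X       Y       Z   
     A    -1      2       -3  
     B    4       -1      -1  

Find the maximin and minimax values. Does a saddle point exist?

Maximin = -1, Minimax = -1, Saddle: True

Work:
Row minimums: [-3, -1] → maximin = -1
Column maximums: [4, 2, -1] → minimax = -1
Saddle point exists! Game value = -1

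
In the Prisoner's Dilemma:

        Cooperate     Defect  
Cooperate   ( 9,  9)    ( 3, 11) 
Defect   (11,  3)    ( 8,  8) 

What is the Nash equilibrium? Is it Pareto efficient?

(Defect, Defect) is NE; not Pareto efficient

Work:
Defect dominates Cooperate for both players:
If P2 cooperates: Defect (11) > Cooperate (9)
If P2 defects: Defect (8) > Cooperate (3)
NE: (Defect, Defect) with payoff (8, 8)
But (Cooperate, Cooperate) = (9, 9) Pareto dominates (8, 8)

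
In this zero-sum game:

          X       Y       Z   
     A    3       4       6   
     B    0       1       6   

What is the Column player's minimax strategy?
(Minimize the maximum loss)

Column should play X, value = 3

Work:
Column player minimizes Row's maximum payoff:
Column X: max payoff to Row = 3
Column Y: max payoff to Row = 4
Column Z: max payoff to Row = 6
Minimum is 3, achieved by column X.
Minimax strategy: X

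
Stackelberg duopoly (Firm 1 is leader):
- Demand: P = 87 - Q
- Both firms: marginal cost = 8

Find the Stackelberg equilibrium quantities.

q₁* (leader) = 39.5, q₂* (follower) = 19.75

Work:
Follower's reaction: q₂ = (a - c - q₁)/2
Leader substitutes: π₁ = q₁·(a - q₁ - (a-c-q₁)/2 - c)
FOC: q₁* = (87 - 8)/2 = 39.50
Then: q₂* = (87 - 8 - 39.5)/2 = 19.75
Leader has first-mover advantage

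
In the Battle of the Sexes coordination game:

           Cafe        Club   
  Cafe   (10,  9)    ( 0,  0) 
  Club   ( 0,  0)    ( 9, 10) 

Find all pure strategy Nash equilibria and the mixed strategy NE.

Pure NE: (Cafe, Cafe) and (Club, Club); Mixed NE: p = 0.5263, q = 0.4737

Work:
Check pure NE:
(Cafe, Cafe): (10, 9) - no unilateral deviation beneficial
(Club, Club): (9, 10) - no unilateral deviation beneficial
Mixed NE: P1 plays Cafe with p = 0.5263, P2 plays Cafe with q = 0.4737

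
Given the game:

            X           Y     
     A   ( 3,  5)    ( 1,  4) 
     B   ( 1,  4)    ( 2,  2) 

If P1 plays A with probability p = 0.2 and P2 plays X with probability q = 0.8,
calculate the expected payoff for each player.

E[P1] = 1.48, E[P2] = 3.84

Work:
E[P1] = p·q·π₁(A,X) + p·(1-q)·π₁(A,Y) + (1-p)·q·π₁(B,X) + (1-p)·(1-q)·π₁(B,Y)
= 0.2·0.8·3 + 0.2·0.2·1 + 0.8·0.8·1 + 0.8·0.2·2
= 1.48

E[P2] = 3.84 (similar calculation)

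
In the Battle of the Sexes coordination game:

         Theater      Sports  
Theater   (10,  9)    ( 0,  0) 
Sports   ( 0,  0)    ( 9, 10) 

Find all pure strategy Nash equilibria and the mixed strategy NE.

Pure NE: (Theater, Theater) and (Sports, Sports); Mixed NE: p = 0.5263, q = 0.4737

Work:
Check pure NE:
(Theater, Theater): (10, 9) - no unilateral deviation beneficial
(Sports, Sports): (9, 10) - no unilateral deviation beneficial
Mixed NE: P1 plays Theater with p = 0.5263, P2 plays Theater with q = 0.4737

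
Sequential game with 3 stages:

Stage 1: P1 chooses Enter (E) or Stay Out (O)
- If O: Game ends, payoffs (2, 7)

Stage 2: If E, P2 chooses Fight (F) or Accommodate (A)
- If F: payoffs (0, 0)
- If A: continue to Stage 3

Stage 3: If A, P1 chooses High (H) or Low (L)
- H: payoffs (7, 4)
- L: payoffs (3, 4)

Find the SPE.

SPE: (E, A, H); Outcome (7, 4)

Work:
Stage 3: P1 chooses H (7 vs 3)
Stage 2: P2: F->0, A->4 (anticipating H). Choose A
Stage 1: P1: O->2, E->7 (anticipating A, H). Choose E
SPE path: E -> A -> H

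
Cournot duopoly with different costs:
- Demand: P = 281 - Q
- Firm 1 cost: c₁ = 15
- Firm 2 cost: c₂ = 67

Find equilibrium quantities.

q₁* = 106.0, q₂* = 54.0

Work:
Reaction: q₁ = (281 - 15 - q₂)/2
Reaction: q₂ = (281 - 67 - q₁)/2
Solve simultaneously:
q₁* = (281 - 2×15 + 67)/3 = 106.0
q₂* = (281 - 2×67 + 15)/3 = 54.0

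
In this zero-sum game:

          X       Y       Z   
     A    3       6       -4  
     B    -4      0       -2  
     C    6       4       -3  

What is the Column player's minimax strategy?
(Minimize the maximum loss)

Column should play Z, value = -2

Work:
Column player minimizes Row's maximum payoff:
Column X: max payoff to Row = 6
Column Y: max payoff to Row = 6
Column Z: max payoff to Row = -2
Minimum is -2, achieved by column Z.
Minimax strategy: Z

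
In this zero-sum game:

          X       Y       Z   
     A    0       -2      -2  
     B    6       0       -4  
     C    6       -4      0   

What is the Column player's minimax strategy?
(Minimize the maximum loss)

Column should play Y or Z (all achieve the minimum), value = 0

Work:
Column player minimizes Row's maximum payoff:
Column X: max payoff to Row = 6
Column Y: max payoff to Row = 0
Column Z: max payoff to Row = 0
Minimum is 0, achieved by columns Y, Z (tied).
Each of Y or Z is a minimax strategy.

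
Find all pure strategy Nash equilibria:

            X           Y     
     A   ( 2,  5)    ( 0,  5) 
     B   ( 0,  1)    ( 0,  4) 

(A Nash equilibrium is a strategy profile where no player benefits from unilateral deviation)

Nash equilibrium: (A, X), (A, Y), (B, Y)

Work:
Best responses:
  P1 vs X: payoffs [2, 0] → best response A (payoff 2)
  P1 vs Y: payoffs [0, 0] → best response A/B (payoff 0)
  P2 vs A: payoffs [5, 5] → best response X/Y (payoff 5)
  P2 vs B: payoffs [1, 4] → best response Y (payoff 4)
Mutual best responses: (A,X), (A,Y), (B,Y) → Nash equilibria.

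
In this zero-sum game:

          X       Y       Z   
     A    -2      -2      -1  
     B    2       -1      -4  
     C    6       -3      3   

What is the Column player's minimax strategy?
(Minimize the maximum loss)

Column should play Y, value = -1

Work:
Column player minimizes Row's maximum payoff:
Column X: max payoff to Row = 6
Column Y: max payoff to Row = -1
Column Z: max payoff to Row = 3
Minimum is -1, achieved by column Y.
Minimax strategy: Y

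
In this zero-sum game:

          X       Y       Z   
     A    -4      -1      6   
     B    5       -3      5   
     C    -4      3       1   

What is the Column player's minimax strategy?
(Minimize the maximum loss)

Column should play Y, value = 3

Work:
Column player minimizes Row's maximum payoff:
Column X: max payoff to Row = 5
Column Y: max payoff to Row = 3
Column Z: max payoff to Row = 6
Minimum is 3, achieved by column Y.
Minimax strategy: Y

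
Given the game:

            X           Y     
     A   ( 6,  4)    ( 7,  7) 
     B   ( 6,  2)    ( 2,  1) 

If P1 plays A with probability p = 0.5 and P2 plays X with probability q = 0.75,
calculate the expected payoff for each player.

E[P1] = 5.625, E[P2] = 3.25

Work:
E[P1] = p·q·π₁(A,X) + p·(1-q)·π₁(A,Y) + (1-p)·q·π₁(B,X) + (1-p)·(1-q)·π₁(B,Y)
= 0.5·0.75·6 + 0.5·0.25·7 + 0.5·0.75·6 + 0.5·0.25·2
= 5.625

E[P2] = 3.25 (similar calculation)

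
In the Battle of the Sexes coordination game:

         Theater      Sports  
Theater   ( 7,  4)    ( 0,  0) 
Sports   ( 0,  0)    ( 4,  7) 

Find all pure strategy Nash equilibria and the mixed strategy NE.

Pure NE: (Theater, Theater) and (Sports, Sports); Mixed NE: p = 0.6364, q = 0.3636

Work:
Check pure NE:
(Theater, Theater): (7, 4) - no unilateral deviation beneficial
(Sports, Sports): (4, 7) - no unilateral deviation beneficial
Mixed NE: P1 plays Theater with p = 0.6364, P2 plays Theater with q = 0.3636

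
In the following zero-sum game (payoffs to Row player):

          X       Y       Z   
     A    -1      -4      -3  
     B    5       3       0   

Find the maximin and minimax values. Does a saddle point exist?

Maximin = 0, Minimax = 0, Saddle: True

Work:
Row minimums: [-4, 0] → maximin = 0
Column maximums: [5, 3, 0] → minimax = 0
Saddle point exists! Game value = 0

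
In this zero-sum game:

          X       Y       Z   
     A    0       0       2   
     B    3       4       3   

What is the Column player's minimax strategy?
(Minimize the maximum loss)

Column should play X or Z (all achieve the minimum), value = 3

Work:
Column player minimizes Row's maximum payoff:
Column X: max payoff to Row = 3
Column Y: max payoff to Row = 4
Column Z: max payoff to Row = 3
Minimum is 3, achieved by columns X, Z (tied).
Each of X or Z is a minimax strategy.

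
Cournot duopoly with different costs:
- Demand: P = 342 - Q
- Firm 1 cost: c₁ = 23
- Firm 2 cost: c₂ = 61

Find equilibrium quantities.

q₁* = 119.0, q₂* = 81.0

Work:
Reaction: q₁ = (342 - 23 - q₂)/2
Reaction: q₂ = (342 - 61 - q₁)/2
Solve simultaneously:
q₁* = (342 - 2×23 + 61)/3 = 119.0
q₂* = (342 - 2×61 + 23)/3 = 81.0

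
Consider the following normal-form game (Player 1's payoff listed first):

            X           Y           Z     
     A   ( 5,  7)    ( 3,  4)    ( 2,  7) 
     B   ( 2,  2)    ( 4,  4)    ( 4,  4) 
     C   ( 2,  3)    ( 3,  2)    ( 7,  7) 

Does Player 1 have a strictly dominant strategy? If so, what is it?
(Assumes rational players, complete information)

No strictly dominant strategy exists for Player 1

Work:
A strategy strictly dominates another if it gives a strictly higher payoff against every opponent action. Compare each pair of P1's strategies column-by-column:
  A vs B: [5 vs 2, 3 vs 4, 2 vs 4] → A does not strictly dominate B (column Y: 3 ≤ 4)
  A vs C: [5 vs 2, 3 vs 3, 2 vs 7] → A does not strictly dominate C (column Y: 3 ≤ 3)
  B vs A: [2 vs 5, 4 vs 3, 4 vs 2] → B does not strictly dominate A (column X: 2 ≤ 5)
  B vs C: [2 vs 2, 4 vs 3, 4 vs 7] → B does not strictly dominate C (column X: 2 ≤ 2)
  C vs A: [2 vs 5, 3 vs 3, 7 vs 2] → C does not strictly dominate A (column X: 2 ≤ 5)
  C vs B: [2 vs 2, 3 vs 4, 7 vs 4] → C does not strictly dominate B (column X: 2 ≤ 2)
No single strategy strictly dominates all others → no strictly dominant strategy.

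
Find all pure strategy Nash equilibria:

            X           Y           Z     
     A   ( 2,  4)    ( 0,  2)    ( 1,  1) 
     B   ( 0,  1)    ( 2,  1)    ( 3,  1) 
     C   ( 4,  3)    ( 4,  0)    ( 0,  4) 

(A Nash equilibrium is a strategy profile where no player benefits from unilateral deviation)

Nash equilibrium: (B, Z)

Work:
Best responses:
  P1 vs X: payoffs [2, 0, 4] → best response C (payoff 4)
  P1 vs Y: payoffs [0, 2, 4] → best response C (payoff 4)
  P1 vs Z: payoffs [1, 3, 0] → best response B (payoff 3)
  P2 vs A: payoffs [4, 2, 1] → best response X (payoff 4)
  P2 vs B: payoffs [1, 1, 1] → best response X/Y/Z (payoff 1)
  P2 vs C: payoffs [3, 0, 4] → best response Z (payoff 4)
Mutual best responses: (B,Z) → Nash equilibria.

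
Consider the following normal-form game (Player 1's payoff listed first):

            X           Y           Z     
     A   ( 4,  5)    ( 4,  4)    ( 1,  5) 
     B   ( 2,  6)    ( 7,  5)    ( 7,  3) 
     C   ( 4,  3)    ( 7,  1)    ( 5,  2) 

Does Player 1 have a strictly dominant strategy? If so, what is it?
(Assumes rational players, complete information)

No strictly dominant strategy exists for Player 1

Work:
A strategy strictly dominates another if it gives a strictly higher payoff against every opponent action. Compare each pair of P1's strategies column-by-column:
  A vs B: [4 vs 2, 4 vs 7, 1 vs 7] → A does not strictly dominate B (column Y: 4 ≤ 7)
  A vs C: [4 vs 4, 4 vs 7, 1 vs 5] → A does not strictly dominate C (column X: 4 ≤ 4)
  B vs A: [2 vs 4, 7 vs 4, 7 vs 1] → B does not strictly dominate A (column X: 2 ≤ 4)
  B vs C: [2 vs 4, 7 vs 7, 7 vs 5] → B does not strictly dominate C (column X: 2 ≤ 4)
  C vs A: [4 vs 4, 7 vs 4, 5 vs 1] → C does not strictly dominate A (column X: 4 ≤ 4)
  C vs B: [4 vs 2, 7 vs 7, 5 vs 7] → C does not strictly dominate B (column Y: 7 ≤ 7)
No single strategy strictly dominates all others → no strictly dominant strategy.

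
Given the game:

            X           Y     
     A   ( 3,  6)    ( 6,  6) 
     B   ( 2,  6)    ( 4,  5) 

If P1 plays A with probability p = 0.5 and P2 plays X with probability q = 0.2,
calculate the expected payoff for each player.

E[P1] = 4.5, E[P2] = 5.6

Work:
E[P1] = p·q·π₁(A,X) + p·(1-q)·π₁(A,Y) + (1-p)·q·π₁(B,X) + (1-p)·(1-q)·π₁(B,Y)
= 0.5·0.2·3 + 0.5·0.8·6 + 0.5·0.2·2 + 0.5·0.8·4
= 4.5

E[P2] = 5.6 (similar calculation)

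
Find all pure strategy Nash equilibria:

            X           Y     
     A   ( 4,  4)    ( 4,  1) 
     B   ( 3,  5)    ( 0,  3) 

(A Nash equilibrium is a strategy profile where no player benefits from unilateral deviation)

Nash equilibrium: (A, X)

Work:
Best responses:
  P1 vs X: payoffs [4, 3] → best response A (payoff 4)
  P1 vs Y: payoffs [4, 0] → best response A (payoff 4)
  P2 vs A: payoffs [4, 1] → best response X (payoff 4)
  P2 vs B: payoffs [5, 3] → best response X (payoff 5)
Mutual best responses: (A,X) → Nash equilibria.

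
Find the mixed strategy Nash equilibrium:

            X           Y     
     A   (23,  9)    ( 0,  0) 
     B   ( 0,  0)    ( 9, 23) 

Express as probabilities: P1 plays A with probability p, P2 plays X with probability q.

p = 0.7188, q = 0.2812

Work:
Find probabilities that make opponent indifferent:
P2 chooses q to make P1 indifferent between A and B
P1 chooses p to make P2 indifferent between X and Y
Mixed NE: P1 plays (A: 0.7188, B: 0.2812), P2 plays (X: 0.2812, Y: 0.7188)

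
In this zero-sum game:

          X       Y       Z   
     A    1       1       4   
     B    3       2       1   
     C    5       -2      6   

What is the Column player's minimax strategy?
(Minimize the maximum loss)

Column should play Y, value = 2

Work:
Column player minimizes Row's maximum payoff:
Column X: max payoff to Row = 5
Column Y: max payoff to Row = 2
Column Z: max payoff to Row = 6
Minimum is 2, achieved by column Y.
Minimax strategy: Y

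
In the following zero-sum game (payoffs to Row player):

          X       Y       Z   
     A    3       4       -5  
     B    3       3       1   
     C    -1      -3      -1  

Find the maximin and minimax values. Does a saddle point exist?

Maximin = 1, Minimax = 1, Saddle: True

Work:
Row minimums: [-5, 1, -3] → maximin = 1
Column maximums: [3, 4, 1] → minimax = 1
Saddle point exists! Game value = 1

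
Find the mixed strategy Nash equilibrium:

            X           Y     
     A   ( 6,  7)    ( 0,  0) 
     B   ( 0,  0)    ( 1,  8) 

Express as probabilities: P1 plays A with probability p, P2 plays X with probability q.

p = 0.5333, q = 0.1429

Work:
Find probabilities that make opponent indifferent:
P2 chooses q to make P1 indifferent between A and B
P1 chooses p to make P2 indifferent between X and Y
Mixed NE: P1 plays (A: 0.5333, B: 0.4667), P2 plays (X: 0.1429, Y: 0.8571)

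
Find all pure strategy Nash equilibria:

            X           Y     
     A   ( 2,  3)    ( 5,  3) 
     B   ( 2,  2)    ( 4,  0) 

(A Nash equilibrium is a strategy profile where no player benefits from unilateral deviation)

Nash equilibrium: (A, X), (A, Y), (B, X)

Work:
Best responses:
  P1 vs X: payoffs [2, 2] → best response A/B (payoff 2)
  P1 vs Y: payoffs [5, 4] → best response A (payoff 5)
  P2 vs A: payoffs [3, 3] → best response X/Y (payoff 3)
  P2 vs B: payoffs [2, 0] → best response X (payoff 2)
Mutual best responses: (A,X), (A,Y), (B,X) → Nash equilibria.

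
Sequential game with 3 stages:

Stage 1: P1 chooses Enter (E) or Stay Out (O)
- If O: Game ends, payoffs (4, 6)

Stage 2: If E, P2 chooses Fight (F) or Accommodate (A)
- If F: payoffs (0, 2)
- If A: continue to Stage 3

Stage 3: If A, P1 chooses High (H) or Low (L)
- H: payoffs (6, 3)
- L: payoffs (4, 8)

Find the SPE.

SPE: (E, A, H); Outcome (6, 3)

Work:
Stage 3: P1 chooses H (6 vs 4)
Stage 2: P2: F->2, A->3 (anticipating H). Choose A
Stage 1: P1: O->4, E->6 (anticipating A, H). Choose E
SPE path: E -> A -> H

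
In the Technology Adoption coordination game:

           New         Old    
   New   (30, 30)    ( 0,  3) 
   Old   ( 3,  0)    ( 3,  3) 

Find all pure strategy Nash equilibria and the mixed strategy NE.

Pure NE: (New, New) and (Old, Old); Mixed NE: p = 0.1, q = 0.1

Work:
Check pure NE:
(New, New): (30, 30) - no unilateral deviation beneficial
(Old, Old): (3, 3) - no unilateral deviation beneficial
Mixed NE: P1 plays New with p = 0.1, P2 plays New with q = 0.1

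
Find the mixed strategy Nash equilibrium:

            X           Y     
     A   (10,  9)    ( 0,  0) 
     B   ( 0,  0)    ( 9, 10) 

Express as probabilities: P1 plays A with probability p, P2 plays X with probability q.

p = 0.5263, q = 0.4737

Work:
Find probabilities that make opponent indifferent:
P2 chooses q to make P1 indifferent between A and B
P1 chooses p to make P2 indifferent between X and Y
Mixed NE: P1 plays (A: 0.5263, B: 0.4737), P2 plays (X: 0.4737, Y: 0.5263)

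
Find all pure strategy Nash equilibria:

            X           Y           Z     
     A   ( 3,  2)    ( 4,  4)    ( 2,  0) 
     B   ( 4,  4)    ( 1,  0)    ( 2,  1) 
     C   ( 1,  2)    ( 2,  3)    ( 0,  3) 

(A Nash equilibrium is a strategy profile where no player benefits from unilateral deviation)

Nash equilibrium: (A, Y), (B, X)

Work:
Best responses:
  P1 vs X: payoffs [3, 4, 1] → best response B (payoff 4)
  P1 vs Y: payoffs [4, 1, 2] → best response A (payoff 4)
  P1 vs Z: payoffs [2, 2, 0] → best response A/B (payoff 2)
  P2 vs A: payoffs [2, 4, 0] → best response Y (payoff 4)
  P2 vs B: payoffs [4, 0, 1] → best response X (payoff 4)
  P2 vs C: payoffs [2, 3, 3] → best response Y/Z (payoff 3)
Mutual best responses: (A,Y), (B,X) → Nash equilibria.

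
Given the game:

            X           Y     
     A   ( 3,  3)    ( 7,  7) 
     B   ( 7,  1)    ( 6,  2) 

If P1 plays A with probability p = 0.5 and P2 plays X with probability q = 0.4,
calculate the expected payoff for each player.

E[P1] = 5.9, E[P2] = 3.5

Work:
E[P1] = p·q·π₁(A,X) + p·(1-q)·π₁(A,Y) + (1-p)·q·π₁(B,X) + (1-p)·(1-q)·π₁(B,Y)
= 0.5·0.4·3 + 0.5·0.6·7 + 0.5·0.4·7 + 0.5·0.6·6
= 5.9

E[P2] = 3.5 (similar calculation)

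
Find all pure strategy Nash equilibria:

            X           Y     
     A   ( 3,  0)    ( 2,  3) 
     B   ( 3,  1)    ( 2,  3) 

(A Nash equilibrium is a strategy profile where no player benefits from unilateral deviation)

Nash equilibrium: (A, Y), (B, Y)

Work:
Best responses:
  P1 vs X: payoffs [3, 3] → best response A/B (payoff 3)
  P1 vs Y: payoffs [2, 2] → best response A/B (payoff 2)
  P2 vs A: payoffs [0, 3] → best response Y (payoff 3)
  P2 vs B: payoffs [1, 3] → best response Y (payoff 3)
Mutual best responses: (A,Y), (B,Y) → Nash equilibria.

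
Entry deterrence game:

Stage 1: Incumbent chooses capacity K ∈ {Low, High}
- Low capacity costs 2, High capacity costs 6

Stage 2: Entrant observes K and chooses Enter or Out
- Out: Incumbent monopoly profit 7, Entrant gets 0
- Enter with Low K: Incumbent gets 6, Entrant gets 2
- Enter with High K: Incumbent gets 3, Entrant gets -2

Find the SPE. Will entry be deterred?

SPE: (Low, Enter|Low, Out|High); Entry not deterred. Incumbent net profit = 4, Entrant gets 2

Work:
After Low K: Entrant enters (2 > 0)
After High K: Entrant stays out (-2 < 0)
Incumbent: Low → 6−2=4, High → 7−6=1
Incumbent chooses Low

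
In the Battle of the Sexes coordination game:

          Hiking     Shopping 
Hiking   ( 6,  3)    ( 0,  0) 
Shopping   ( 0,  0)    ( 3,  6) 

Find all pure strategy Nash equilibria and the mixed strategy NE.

Pure NE: (Hiking, Hiking) and (Shopping, Shopping); Mixed NE: p = 0.6667, q = 0.3333

Work:
Check pure NE:
(Hiking, Hiking): (6, 3) - no unilateral deviation beneficial
(Shopping, Shopping): (3, 6) - no unilateral deviation beneficial
Mixed NE: P1 plays Hiking with p = 0.6667, P2 plays Hiking with q = 0.3333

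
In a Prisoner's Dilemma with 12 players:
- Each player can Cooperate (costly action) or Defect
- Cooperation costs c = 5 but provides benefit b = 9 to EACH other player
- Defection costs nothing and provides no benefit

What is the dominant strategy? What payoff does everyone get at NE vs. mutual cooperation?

Dominant: Defect; NE payoff = 0; Coop payoff = 94

Work:
Defect dominates (saves cost c = 5, benefit to others is external)
NE: All defect → everyone gets 0
If all cooperate: each receives (11)×9 - 5 = 94
Social dilemma: 94 > 0 but NE gives 0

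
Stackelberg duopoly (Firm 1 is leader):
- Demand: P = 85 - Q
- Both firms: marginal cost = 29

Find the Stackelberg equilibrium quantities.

q₁* (leader) = 28.0, q₂* (follower) = 14.0

Work:
Follower's reaction: q₂ = (a - c - q₁)/2
Leader substitutes: π₁ = q₁·(a - q₁ - (a-c-q₁)/2 - c)
FOC: q₁* = (85 - 29)/2 = 28.00
Then: q₂* = (85 - 29 - 28.0)/2 = 14.00
Leader has first-mover advantage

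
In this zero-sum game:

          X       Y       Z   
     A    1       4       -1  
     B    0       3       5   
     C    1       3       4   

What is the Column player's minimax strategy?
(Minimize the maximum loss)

Column should play X, value = 1

Work:
Column player minimizes Row's maximum payoff:
Column X: max payoff to Row = 1
Column Y: max payoff to Row = 4
Column Z: max payoff to Row = 5
Minimum is 1, achieved by column X.
Minimax strategy: X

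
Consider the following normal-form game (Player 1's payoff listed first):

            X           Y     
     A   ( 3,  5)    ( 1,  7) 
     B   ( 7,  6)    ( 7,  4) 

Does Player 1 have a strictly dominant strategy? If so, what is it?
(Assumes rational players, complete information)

Yes, Player 1's strictly dominant strategy is B

Work:
A strategy strictly dominates another if it gives a strictly higher payoff against every opponent action. Compare each pair of P1's strategies column-by-column:
  A vs B: [3 vs 7, 1 vs 7] → A does not strictly dominate B (column X: 3 ≤ 7)
  B vs A: [7 vs 3, 7 vs 1] → B strictly dominates A
B strictly dominates every other strategy → strictly dominant.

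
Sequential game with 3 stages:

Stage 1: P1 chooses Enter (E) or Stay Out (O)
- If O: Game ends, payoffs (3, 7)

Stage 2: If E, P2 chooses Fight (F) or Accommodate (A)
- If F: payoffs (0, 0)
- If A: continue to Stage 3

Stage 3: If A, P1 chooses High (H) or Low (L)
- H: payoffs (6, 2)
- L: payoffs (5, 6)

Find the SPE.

SPE: (E, A, H); Outcome (6, 2)

Work:
Stage 3: P1 chooses H (6 vs 5)
Stage 2: P2: F->0, A->2 (anticipating H). Choose A
Stage 1: P1: O->3, E->6 (anticipating A, H). Choose E
SPE path: E -> A -> H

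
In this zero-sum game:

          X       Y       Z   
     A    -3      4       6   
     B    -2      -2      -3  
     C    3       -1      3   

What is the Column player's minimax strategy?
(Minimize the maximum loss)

Column should play X, value = 3

Work:
Column player minimizes Row's maximum payoff:
Column X: max payoff to Row = 3
Column Y: max payoff to Row = 4
Column Z: max payoff to Row = 6
Minimum is 3, achieved by column X.
Minimax strategy: X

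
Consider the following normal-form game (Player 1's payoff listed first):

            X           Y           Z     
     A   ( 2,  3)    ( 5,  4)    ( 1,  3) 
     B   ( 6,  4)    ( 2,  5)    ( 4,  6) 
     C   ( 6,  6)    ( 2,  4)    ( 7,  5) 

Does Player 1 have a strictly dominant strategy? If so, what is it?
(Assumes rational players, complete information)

No strictly dominant strategy exists for Player 1

Work:
A strategy strictly dominates another if it gives a strictly higher payoff against every opponent action. Compare each pair of P1's strategies column-by-column:
  A vs B: [2 vs 6, 5 vs 2, 1 vs 4] → A does not strictly dominate B (column X: 2 ≤ 6)
  A vs C: [2 vs 6, 5 vs 2, 1 vs 7] → A does not strictly dominate C (column X: 2 ≤ 6)
  B vs A: [6 vs 2, 2 vs 5, 4 vs 1] → B does not strictly dominate A (column Y: 2 ≤ 5)
  B vs C: [6 vs 6, 2 vs 2, 4 vs 7] → B does not strictly dominate C (column X: 6 ≤ 6)
  C vs A: [6 vs 2, 2 vs 5, 7 vs 1] → C does not strictly dominate A (column Y: 2 ≤ 5)
  C vs B: [6 vs 6, 2 vs 2, 7 vs 4] → C does not strictly dominate B (column X: 6 ≤ 6)
No single strategy strictly dominates all others → no strictly dominant strategy.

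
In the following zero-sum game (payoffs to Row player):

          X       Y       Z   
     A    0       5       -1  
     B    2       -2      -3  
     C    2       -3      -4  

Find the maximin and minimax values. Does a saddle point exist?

Maximin = -1, Minimax = -1, Saddle: True

Work:
Row minimums: [-1, -3, -4] → maximin = -1
Column maximums: [2, 5, -1] → minimax = -1
Saddle point exists! Game value = -1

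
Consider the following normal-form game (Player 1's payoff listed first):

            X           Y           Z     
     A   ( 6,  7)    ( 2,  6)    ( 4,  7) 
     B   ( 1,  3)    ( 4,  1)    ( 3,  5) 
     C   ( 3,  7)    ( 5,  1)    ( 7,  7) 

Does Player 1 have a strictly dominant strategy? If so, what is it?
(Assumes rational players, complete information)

No strictly dominant strategy exists for Player 1

Work:
A strategy strictly dominates another if it gives a strictly higher payoff against every opponent action. Compare each pair of P1's strategies column-by-column:
  A vs B: [6 vs 1, 2 vs 4, 4 vs 3] → A does not strictly dominate B (column Y: 2 ≤ 4)
  A vs C: [6 vs 3, 2 vs 5, 4 vs 7] → A does not strictly dominate C (column Y: 2 ≤ 5)
  B vs A: [1 vs 6, 4 vs 2, 3 vs 4] → B does not strictly dominate A (column X: 1 ≤ 6)
  B vs C: [1 vs 3, 4 vs 5, 3 vs 7] → B does not strictly dominate C (column X: 1 ≤ 3)
  C vs A: [3 vs 6, 5 vs 2, 7 vs 4] → C does not strictly dominate A (column X: 3 ≤ 6)
  C vs B: [3 vs 1, 5 vs 4, 7 vs 3] → C strictly dominates B
No single strategy strictly dominates all others → no strictly dominant strategy.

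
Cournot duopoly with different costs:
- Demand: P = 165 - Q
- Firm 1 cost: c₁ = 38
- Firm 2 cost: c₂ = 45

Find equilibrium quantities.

q₁* = 44.67, q₂* = 37.67

Work:
Reaction: q₁ = (165 - 38 - q₂)/2
Reaction: q₂ = (165 - 45 - q₁)/2
Solve simultaneously:
q₁* = (165 - 2×38 + 45)/3 = 44.67
q₂* = (165 - 2×45 + 38)/3 = 37.67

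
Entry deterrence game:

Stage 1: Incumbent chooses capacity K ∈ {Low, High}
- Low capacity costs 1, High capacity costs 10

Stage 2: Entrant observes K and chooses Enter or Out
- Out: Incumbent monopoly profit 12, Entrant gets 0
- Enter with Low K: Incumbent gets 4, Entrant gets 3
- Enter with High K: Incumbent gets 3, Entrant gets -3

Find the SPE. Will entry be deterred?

SPE: (Low, Enter|Low, Out|High); Entry not deterred. Incumbent net profit = 3, Entrant gets 3

Work:
After Low K: Entrant enters (3 > 0)
After High K: Entrant stays out (-3 < 0)
Incumbent: Low → 4−1=3, High → 12−10=2
Incumbent chooses Low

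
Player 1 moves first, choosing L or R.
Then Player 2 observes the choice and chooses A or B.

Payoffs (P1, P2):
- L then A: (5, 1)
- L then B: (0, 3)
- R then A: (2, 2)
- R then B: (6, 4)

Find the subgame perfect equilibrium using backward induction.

P1 plays R, P2 plays B after L and B after R; Payoff (6, 4)

Work:
Backward induction:
After L: P2 chooses B → P1 gets 0
After R: P2 chooses B → P1 gets 6
P1 chooses R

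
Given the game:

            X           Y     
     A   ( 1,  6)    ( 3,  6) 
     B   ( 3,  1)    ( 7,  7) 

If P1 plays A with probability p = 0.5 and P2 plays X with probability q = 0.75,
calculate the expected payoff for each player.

E[P1] = 2.75, E[P2] = 4.25

Work:
E[P1] = p·q·π₁(A,X) + p·(1-q)·π₁(A,Y) + (1-p)·q·π₁(B,X) + (1-p)·(1-q)·π₁(B,Y)
= 0.5·0.75·1 + 0.5·0.25·3 + 0.5·0.75·3 + 0.5·0.25·7
= 2.75

E[P2] = 4.25 (similar calculation)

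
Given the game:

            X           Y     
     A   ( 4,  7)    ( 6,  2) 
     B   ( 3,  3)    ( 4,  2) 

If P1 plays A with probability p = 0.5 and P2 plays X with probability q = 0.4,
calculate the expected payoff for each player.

E[P1] = 4.4, E[P2] = 3.2

Work:
E[P1] = p·q·π₁(A,X) + p·(1-q)·π₁(A,Y) + (1-p)·q·π₁(B,X) + (1-p)·(1-q)·π₁(B,Y)
= 0.5·0.4·4 + 0.5·0.6·6 + 0.5·0.4·3 + 0.5·0.6·4
= 4.4

E[P2] = 3.2 (similar calculation)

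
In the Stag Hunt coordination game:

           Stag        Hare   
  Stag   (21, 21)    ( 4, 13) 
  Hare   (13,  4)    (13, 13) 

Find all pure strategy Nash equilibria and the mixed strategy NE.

Pure NE: (Stag, Stag) and (Hare, Hare); Mixed NE: p = 0.5294, q = 0.5294

Work:
Check pure NE:
(Stag, Stag): (21, 21) - no unilateral deviation beneficial
(Hare, Hare): (13, 13) - no unilateral deviation beneficial
Mixed NE: P1 plays Stag with p = 0.5294, P2 plays Stag with q = 0.5294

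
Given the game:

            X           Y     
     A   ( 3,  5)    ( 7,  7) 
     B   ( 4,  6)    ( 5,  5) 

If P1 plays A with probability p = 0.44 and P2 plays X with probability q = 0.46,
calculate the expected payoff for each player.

E[P1] = 4.8128, E[P2] = 5.7328

Work:
E[P1] = p·q·π₁(A,X) + p·(1-q)·π₁(A,Y) + (1-p)·q·π₁(B,X) + (1-p)·(1-q)·π₁(B,Y)
= 0.44·0.46·3 + 0.44·0.54·7 + 0.56·0.46·4 + 0.56·0.54·5
= 4.8128

E[P2] = 5.7328 (similar calculation)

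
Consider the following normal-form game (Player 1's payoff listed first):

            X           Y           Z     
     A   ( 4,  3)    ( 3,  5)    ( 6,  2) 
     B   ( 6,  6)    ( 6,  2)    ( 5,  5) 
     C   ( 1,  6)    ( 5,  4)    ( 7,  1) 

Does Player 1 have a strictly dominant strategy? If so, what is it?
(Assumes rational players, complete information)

No strictly dominant strategy exists for Player 1

Work:
A strategy strictly dominates another if it gives a strictly higher payoff against every opponent action. Compare each pair of P1's strategies column-by-column:
  A vs B: [4 vs 6, 3 vs 6, 6 vs 5] → A does not strictly dominate B (column X: 4 ≤ 6)
  A vs C: [4 vs 1, 3 vs 5, 6 vs 7] → A does not strictly dominate C (column Y: 3 ≤ 5)
  B vs A: [6 vs 4, 6 vs 3, 5 vs 6] → B does not strictly dominate A (column Z: 5 ≤ 6)
  B vs C: [6 vs 1, 6 vs 5, 5 vs 7] → B does not strictly dominate C (column Z: 5 ≤ 7)
  C vs A: [1 vs 4, 5 vs 3, 7 vs 6] → C does not strictly dominate A (column X: 1 ≤ 4)
  C vs B: [1 vs 6, 5 vs 6, 7 vs 5] → C does not strictly dominate B (column X: 1 ≤ 6)
No single strategy strictly dominates all others → no strictly dominant strategy.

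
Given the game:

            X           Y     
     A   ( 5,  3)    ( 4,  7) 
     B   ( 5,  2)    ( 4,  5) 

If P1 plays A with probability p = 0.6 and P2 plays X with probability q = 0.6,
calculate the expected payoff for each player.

E[P1] = 4.6, E[P2] = 4.04

Work:
E[P1] = p·q·π₁(A,X) + p·(1-q)·π₁(A,Y) + (1-p)·q·π₁(B,X) + (1-p)·(1-q)·π₁(B,Y)
= 0.6·0.6·5 + 0.6·0.4·4 + 0.4·0.6·5 + 0.4·0.4·4
= 4.6

E[P2] = 4.04 (similar calculation)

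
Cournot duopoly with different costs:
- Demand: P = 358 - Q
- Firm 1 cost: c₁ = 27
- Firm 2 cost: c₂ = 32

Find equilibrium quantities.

q₁* = 112.0, q₂* = 107.0

Work:
Reaction: q₁ = (358 - 27 - q₂)/2
Reaction: q₂ = (358 - 32 - q₁)/2
Solve simultaneously:
q₁* = (358 - 2×27 + 32)/3 = 112.0
q₂* = (358 - 2×32 + 27)/3 = 107.0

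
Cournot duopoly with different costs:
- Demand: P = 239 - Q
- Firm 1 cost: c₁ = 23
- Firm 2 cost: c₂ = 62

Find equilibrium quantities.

q₁* = 85.0, q₂* = 46.0

Work:
Reaction: q₁ = (239 - 23 - q₂)/2
Reaction: q₂ = (239 - 62 - q₁)/2
Solve simultaneously:
q₁* = (239 - 2×23 + 62)/3 = 85.0
q₂* = (239 - 2×62 + 23)/3 = 46.0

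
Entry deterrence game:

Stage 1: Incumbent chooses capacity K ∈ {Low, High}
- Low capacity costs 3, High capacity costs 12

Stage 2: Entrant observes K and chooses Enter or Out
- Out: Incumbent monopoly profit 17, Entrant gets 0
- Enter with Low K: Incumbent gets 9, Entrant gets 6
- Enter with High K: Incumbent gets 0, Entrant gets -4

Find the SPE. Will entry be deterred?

SPE: (Low, Enter|Low, Out|High); Entry not deterred. Incumbent net profit = 6, Entrant gets 6

Work:
After Low K: Entrant enters (6 > 0)
After High K: Entrant stays out (-4 < 0)
Incumbent: Low → 9−3=6, High → 17−12=5
Incumbent chooses Low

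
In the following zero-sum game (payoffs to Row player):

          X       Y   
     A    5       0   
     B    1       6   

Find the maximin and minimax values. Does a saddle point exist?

Maximin = 1, Minimax = 5, Saddle: False

Work:
Row minimums: [0, 1] → maximin = 1
Column maximums: [5, 6] → minimax = 5
No saddle point (maximin ≠ minimax). Mixed strategy needed.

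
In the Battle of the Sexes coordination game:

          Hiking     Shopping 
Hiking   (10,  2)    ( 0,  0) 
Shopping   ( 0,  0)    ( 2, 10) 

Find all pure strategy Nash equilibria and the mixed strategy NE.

Pure NE: (Hiking, Hiking) and (Shopping, Shopping); Mixed NE: p = 0.8333, q = 0.1667

Work:
Check pure NE:
(Hiking, Hiking): (10, 2) - no unilateral deviation beneficial
(Shopping, Shopping): (2, 10) - no unilateral deviation beneficial
Mixed NE: P1 plays Hiking with p = 0.8333, P2 plays Hiking with q = 0.1667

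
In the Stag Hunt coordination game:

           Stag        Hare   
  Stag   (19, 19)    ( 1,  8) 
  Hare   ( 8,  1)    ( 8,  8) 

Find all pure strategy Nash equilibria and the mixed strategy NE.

Pure NE: (Stag, Stag) and (Hare, Hare); Mixed NE: p = 0.3889, q = 0.3889

Work:
Check pure NE:
(Stag, Stag): (19, 19) - no unilateral deviation beneficial
(Hare, Hare): (8, 8) - no unilateral deviation beneficial
Mixed NE: P1 plays Stag with p = 0.3889, P2 plays Stag with q = 0.3889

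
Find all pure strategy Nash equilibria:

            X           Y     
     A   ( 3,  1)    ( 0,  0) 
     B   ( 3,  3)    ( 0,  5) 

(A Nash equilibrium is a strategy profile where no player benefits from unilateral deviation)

Nash equilibrium: (A, X), (B, Y)

Work:
Best responses:
  P1 vs X: payoffs [3, 3] → best response A/B (payoff 3)
  P1 vs Y: payoffs [0, 0] → best response A/B (payoff 0)
  P2 vs A: payoffs [1, 0] → best response X (payoff 1)
  P2 vs B: payoffs [3, 5] → best response Y (payoff 5)
Mutual best responses: (A,X), (B,Y) → Nash equilibria.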